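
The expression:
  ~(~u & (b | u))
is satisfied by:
  {u: True, b: False}
  {b: False, u: False}
  {b: True, u: True}


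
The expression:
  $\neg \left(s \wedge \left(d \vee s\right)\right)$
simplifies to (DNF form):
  $\neg s$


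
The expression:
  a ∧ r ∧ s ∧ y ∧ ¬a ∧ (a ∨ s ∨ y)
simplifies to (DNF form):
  False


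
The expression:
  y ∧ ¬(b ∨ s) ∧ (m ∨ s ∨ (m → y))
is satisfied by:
  {y: True, b: False, s: False}


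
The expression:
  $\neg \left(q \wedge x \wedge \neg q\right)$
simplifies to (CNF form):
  $\text{True}$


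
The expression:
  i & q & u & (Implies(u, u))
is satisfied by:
  {i: True, u: True, q: True}


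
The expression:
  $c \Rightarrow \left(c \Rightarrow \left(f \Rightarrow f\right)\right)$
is always true.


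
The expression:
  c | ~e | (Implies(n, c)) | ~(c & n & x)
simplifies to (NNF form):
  True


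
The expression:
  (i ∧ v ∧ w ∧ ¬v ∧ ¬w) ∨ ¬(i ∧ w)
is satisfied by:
  {w: False, i: False}
  {i: True, w: False}
  {w: True, i: False}


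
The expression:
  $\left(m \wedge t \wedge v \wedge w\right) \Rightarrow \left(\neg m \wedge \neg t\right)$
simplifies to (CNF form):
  $\neg m \vee \neg t \vee \neg v \vee \neg w$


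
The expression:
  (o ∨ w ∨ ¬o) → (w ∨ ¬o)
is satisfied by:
  {w: True, o: False}
  {o: False, w: False}
  {o: True, w: True}


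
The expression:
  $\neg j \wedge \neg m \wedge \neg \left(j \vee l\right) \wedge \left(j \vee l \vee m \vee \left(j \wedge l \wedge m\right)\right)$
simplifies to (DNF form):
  $\text{False}$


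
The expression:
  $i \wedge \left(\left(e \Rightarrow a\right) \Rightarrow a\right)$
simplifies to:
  $i \wedge \left(a \vee e\right)$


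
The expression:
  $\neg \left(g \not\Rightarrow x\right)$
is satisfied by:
  {x: True, g: False}
  {g: False, x: False}
  {g: True, x: True}


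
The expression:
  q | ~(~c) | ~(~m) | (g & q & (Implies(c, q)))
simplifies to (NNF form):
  c | m | q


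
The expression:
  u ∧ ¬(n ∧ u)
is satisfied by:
  {u: True, n: False}


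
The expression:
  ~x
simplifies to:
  ~x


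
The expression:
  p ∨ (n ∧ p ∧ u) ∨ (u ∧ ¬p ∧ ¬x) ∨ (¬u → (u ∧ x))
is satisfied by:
  {u: True, p: True}
  {u: True, p: False}
  {p: True, u: False}


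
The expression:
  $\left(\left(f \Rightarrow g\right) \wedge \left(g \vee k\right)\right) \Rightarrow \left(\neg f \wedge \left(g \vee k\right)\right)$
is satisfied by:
  {g: False, f: False}
  {f: True, g: False}
  {g: True, f: False}


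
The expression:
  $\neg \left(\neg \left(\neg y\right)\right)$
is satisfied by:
  {y: False}


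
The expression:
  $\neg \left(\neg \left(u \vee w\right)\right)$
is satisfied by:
  {u: True, w: True}
  {u: True, w: False}
  {w: True, u: False}


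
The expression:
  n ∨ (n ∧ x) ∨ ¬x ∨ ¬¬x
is always true.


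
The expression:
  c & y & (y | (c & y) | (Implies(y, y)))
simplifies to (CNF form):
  c & y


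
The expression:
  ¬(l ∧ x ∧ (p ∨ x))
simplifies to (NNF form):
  ¬l ∨ ¬x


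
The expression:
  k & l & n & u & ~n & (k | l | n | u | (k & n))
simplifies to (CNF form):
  False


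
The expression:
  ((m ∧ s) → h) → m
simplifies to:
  m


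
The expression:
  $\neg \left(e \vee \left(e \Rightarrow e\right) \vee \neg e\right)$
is never true.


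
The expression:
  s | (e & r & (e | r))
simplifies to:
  s | (e & r)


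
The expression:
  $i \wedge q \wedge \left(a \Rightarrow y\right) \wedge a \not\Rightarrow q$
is never true.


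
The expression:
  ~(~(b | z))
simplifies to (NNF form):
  b | z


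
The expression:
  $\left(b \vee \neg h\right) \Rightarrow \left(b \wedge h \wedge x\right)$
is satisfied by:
  {x: True, h: True, b: False}
  {h: True, b: False, x: False}
  {x: True, b: True, h: True}


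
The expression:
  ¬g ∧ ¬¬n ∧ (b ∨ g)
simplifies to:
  b ∧ n ∧ ¬g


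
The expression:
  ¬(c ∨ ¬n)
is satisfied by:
  {n: True, c: False}


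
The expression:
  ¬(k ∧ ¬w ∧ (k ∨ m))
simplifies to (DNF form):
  w ∨ ¬k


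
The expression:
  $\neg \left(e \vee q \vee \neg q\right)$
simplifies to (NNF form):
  $\text{False}$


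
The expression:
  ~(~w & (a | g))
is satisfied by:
  {w: True, g: False, a: False}
  {a: True, w: True, g: False}
  {w: True, g: True, a: False}
  {a: True, w: True, g: True}
  {a: False, g: False, w: False}


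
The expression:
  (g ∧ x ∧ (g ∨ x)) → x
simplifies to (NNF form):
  True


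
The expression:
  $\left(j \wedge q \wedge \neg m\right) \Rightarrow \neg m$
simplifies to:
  $\text{True}$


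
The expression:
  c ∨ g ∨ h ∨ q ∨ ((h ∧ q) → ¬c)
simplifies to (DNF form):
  True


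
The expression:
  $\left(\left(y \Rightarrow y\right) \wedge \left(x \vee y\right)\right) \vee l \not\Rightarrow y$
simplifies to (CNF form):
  $l \vee x \vee y$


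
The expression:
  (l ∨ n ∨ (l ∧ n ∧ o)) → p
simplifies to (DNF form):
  p ∨ (¬l ∧ ¬n)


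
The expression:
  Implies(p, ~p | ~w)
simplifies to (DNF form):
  ~p | ~w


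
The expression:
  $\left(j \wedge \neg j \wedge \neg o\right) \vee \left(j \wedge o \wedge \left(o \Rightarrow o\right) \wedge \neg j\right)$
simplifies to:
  $\text{False}$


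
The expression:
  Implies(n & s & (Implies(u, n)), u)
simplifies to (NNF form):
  u | ~n | ~s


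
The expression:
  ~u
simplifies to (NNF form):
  ~u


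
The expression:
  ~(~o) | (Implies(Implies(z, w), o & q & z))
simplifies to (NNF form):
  o | (z & ~w)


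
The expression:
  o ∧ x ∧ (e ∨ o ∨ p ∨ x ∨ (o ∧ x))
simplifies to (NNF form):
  o ∧ x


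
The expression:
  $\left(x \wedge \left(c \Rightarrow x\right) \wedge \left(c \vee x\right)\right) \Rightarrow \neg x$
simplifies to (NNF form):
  $\neg x$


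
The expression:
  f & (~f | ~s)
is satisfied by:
  {f: True, s: False}


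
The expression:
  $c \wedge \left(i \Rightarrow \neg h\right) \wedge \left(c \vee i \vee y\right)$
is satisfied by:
  {c: True, h: False, i: False}
  {c: True, i: True, h: False}
  {c: True, h: True, i: False}


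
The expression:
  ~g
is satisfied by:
  {g: False}


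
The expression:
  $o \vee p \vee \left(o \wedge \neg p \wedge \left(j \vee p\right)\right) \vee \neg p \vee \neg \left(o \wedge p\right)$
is always true.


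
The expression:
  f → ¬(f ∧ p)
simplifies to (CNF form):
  ¬f ∨ ¬p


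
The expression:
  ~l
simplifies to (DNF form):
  ~l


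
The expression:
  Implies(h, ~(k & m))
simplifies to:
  ~h | ~k | ~m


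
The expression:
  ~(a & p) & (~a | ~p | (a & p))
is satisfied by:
  {p: False, a: False}
  {a: True, p: False}
  {p: True, a: False}


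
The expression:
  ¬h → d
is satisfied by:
  {d: True, h: True}
  {d: True, h: False}
  {h: True, d: False}


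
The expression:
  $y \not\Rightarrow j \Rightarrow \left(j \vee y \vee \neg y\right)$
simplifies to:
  $\text{True}$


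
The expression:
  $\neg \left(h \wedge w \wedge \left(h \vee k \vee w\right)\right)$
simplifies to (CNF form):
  $\neg h \vee \neg w$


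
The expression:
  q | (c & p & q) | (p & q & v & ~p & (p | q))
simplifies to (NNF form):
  q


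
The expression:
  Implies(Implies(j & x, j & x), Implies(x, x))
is always true.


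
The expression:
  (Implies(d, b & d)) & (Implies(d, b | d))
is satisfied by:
  {b: True, d: False}
  {d: False, b: False}
  {d: True, b: True}


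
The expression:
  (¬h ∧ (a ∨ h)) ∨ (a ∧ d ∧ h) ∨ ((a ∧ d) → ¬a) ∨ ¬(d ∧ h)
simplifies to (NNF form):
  True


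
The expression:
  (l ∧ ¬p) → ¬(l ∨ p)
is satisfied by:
  {p: True, l: False}
  {l: False, p: False}
  {l: True, p: True}


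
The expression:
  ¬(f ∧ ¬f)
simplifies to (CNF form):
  True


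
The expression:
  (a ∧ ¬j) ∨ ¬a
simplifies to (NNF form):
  ¬a ∨ ¬j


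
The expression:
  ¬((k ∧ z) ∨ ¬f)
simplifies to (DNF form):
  (f ∧ ¬k) ∨ (f ∧ ¬z)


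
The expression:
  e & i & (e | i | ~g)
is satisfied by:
  {i: True, e: True}


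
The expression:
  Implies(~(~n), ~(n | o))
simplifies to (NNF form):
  ~n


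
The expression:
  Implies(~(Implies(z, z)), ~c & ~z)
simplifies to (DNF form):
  True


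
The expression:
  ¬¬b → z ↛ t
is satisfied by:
  {z: True, b: False, t: False}
  {z: False, b: False, t: False}
  {t: True, z: True, b: False}
  {t: True, z: False, b: False}
  {b: True, z: True, t: False}


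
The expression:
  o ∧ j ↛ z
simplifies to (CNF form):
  j ∧ o ∧ ¬z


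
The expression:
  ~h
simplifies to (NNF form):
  ~h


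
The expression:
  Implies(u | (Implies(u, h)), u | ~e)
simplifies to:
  u | ~e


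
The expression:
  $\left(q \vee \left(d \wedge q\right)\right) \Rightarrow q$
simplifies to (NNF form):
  $\text{True}$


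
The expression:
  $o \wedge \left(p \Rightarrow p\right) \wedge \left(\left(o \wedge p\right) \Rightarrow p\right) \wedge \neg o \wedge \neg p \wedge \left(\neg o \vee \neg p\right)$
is never true.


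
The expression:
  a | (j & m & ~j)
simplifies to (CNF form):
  a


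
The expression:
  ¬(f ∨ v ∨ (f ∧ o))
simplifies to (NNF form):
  ¬f ∧ ¬v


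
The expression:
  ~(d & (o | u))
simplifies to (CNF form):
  (~d | ~o) & (~d | ~u)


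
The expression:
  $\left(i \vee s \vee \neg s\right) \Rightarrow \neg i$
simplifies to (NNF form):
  $\neg i$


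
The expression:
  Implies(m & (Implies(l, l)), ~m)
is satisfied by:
  {m: False}


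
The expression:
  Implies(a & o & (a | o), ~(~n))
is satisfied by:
  {n: True, o: False, a: False}
  {o: False, a: False, n: False}
  {n: True, a: True, o: False}
  {a: True, o: False, n: False}
  {n: True, o: True, a: False}
  {o: True, n: False, a: False}
  {n: True, a: True, o: True}


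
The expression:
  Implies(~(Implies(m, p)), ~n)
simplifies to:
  p | ~m | ~n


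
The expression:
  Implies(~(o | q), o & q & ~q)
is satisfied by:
  {q: True, o: True}
  {q: True, o: False}
  {o: True, q: False}


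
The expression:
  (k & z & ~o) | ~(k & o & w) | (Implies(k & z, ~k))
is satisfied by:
  {w: False, k: False, z: False, o: False}
  {o: True, w: False, k: False, z: False}
  {z: True, w: False, k: False, o: False}
  {o: True, z: True, w: False, k: False}
  {k: True, o: False, w: False, z: False}
  {o: True, k: True, w: False, z: False}
  {z: True, k: True, o: False, w: False}
  {o: True, z: True, k: True, w: False}
  {w: True, z: False, k: False, o: False}
  {o: True, w: True, z: False, k: False}
  {z: True, w: True, o: False, k: False}
  {o: True, z: True, w: True, k: False}
  {k: True, w: True, z: False, o: False}
  {o: True, k: True, w: True, z: False}
  {z: True, k: True, w: True, o: False}


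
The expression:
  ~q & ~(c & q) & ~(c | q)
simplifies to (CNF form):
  ~c & ~q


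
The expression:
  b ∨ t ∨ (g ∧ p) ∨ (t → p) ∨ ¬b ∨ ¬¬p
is always true.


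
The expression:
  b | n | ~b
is always true.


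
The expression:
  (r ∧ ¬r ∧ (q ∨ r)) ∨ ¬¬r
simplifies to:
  r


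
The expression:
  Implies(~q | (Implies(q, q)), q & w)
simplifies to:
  q & w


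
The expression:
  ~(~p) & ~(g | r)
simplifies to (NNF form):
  p & ~g & ~r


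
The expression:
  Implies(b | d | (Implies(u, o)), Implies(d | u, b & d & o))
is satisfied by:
  {b: False, u: False, d: False, o: False}
  {o: True, b: False, u: False, d: False}
  {b: True, o: False, u: False, d: False}
  {o: True, b: True, u: False, d: False}
  {d: True, o: True, b: True, u: False}
  {u: True, d: False, b: False, o: False}
  {o: True, u: True, d: True, b: True}


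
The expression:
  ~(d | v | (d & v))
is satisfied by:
  {d: False, v: False}


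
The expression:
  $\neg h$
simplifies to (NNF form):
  $\neg h$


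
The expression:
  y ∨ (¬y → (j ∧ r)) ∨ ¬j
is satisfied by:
  {r: True, y: True, j: False}
  {r: True, y: False, j: False}
  {y: True, r: False, j: False}
  {r: False, y: False, j: False}
  {r: True, j: True, y: True}
  {r: True, j: True, y: False}
  {j: True, y: True, r: False}


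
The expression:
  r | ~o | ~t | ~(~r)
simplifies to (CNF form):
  r | ~o | ~t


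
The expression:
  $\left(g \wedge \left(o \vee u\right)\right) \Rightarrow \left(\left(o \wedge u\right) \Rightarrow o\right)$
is always true.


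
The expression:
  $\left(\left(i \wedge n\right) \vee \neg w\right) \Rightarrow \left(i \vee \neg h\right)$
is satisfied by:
  {i: True, w: True, h: False}
  {i: True, h: False, w: False}
  {w: True, h: False, i: False}
  {w: False, h: False, i: False}
  {i: True, w: True, h: True}
  {i: True, h: True, w: False}
  {w: True, h: True, i: False}


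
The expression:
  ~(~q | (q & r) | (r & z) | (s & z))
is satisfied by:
  {q: True, r: False, s: False, z: False}
  {z: True, q: True, r: False, s: False}
  {s: True, q: True, r: False, z: False}


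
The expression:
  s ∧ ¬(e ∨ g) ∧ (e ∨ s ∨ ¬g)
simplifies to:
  s ∧ ¬e ∧ ¬g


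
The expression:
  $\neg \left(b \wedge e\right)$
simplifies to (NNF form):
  $\neg b \vee \neg e$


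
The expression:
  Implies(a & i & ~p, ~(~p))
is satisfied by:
  {p: True, a: False, i: False}
  {p: False, a: False, i: False}
  {i: True, p: True, a: False}
  {i: True, p: False, a: False}
  {a: True, p: True, i: False}
  {a: True, p: False, i: False}
  {a: True, i: True, p: True}


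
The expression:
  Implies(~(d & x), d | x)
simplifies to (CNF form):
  d | x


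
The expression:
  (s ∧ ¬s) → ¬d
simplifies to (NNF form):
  True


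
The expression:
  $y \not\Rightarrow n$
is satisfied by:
  {y: True, n: False}


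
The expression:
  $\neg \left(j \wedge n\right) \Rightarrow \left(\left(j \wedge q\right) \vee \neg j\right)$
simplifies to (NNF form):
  $n \vee q \vee \neg j$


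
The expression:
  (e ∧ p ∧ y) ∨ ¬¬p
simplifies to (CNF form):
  p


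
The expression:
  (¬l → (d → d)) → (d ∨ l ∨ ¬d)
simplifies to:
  True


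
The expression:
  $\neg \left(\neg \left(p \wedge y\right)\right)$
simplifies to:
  $p \wedge y$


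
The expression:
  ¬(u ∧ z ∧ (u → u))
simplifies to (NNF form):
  ¬u ∨ ¬z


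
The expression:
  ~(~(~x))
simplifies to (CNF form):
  ~x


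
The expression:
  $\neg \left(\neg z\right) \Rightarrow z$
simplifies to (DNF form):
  $\text{True}$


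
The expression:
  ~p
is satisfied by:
  {p: False}


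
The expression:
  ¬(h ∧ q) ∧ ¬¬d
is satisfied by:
  {d: True, h: False, q: False}
  {q: True, d: True, h: False}
  {h: True, d: True, q: False}


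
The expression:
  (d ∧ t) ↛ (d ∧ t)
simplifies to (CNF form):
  False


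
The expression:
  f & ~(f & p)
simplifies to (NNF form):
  f & ~p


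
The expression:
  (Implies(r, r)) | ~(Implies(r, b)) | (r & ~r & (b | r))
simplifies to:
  True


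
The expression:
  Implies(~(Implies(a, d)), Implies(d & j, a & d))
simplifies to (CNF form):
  True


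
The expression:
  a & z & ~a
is never true.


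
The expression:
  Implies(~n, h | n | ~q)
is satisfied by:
  {n: True, h: True, q: False}
  {n: True, h: False, q: False}
  {h: True, n: False, q: False}
  {n: False, h: False, q: False}
  {n: True, q: True, h: True}
  {n: True, q: True, h: False}
  {q: True, h: True, n: False}


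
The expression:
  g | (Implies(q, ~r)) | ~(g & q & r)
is always true.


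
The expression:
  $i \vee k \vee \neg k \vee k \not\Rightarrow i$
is always true.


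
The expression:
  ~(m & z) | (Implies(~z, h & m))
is always true.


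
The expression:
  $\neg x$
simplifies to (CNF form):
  $\neg x$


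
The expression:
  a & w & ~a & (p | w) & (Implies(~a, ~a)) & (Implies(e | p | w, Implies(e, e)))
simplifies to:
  False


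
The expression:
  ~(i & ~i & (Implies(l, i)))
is always true.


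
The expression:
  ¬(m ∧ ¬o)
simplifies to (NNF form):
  o ∨ ¬m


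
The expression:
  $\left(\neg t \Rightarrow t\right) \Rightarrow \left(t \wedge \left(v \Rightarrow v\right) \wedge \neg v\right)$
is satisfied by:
  {v: False, t: False}
  {t: True, v: False}
  {v: True, t: False}


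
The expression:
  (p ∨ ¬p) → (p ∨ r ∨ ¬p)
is always true.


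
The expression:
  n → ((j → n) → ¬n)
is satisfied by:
  {n: False}


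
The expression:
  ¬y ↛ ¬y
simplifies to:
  False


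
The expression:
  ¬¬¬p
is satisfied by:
  {p: False}


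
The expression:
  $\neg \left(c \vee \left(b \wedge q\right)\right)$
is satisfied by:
  {q: False, c: False, b: False}
  {b: True, q: False, c: False}
  {q: True, b: False, c: False}


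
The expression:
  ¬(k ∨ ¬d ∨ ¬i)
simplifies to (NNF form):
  d ∧ i ∧ ¬k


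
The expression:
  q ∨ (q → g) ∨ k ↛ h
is always true.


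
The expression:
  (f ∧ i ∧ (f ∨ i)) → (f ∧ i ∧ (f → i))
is always true.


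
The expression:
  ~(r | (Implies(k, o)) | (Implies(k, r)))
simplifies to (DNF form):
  k & ~o & ~r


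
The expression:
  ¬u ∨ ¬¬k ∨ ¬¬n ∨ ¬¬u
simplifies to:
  True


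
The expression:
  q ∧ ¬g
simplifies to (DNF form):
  q ∧ ¬g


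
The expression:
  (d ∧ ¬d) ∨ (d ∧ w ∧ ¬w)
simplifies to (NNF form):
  False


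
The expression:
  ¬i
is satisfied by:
  {i: False}


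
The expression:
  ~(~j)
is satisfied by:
  {j: True}


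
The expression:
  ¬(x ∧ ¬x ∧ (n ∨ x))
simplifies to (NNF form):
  True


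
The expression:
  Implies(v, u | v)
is always true.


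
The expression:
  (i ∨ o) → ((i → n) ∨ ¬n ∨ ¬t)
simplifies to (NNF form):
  True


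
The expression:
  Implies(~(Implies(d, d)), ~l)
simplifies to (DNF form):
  True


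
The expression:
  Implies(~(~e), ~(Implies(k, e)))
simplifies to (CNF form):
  ~e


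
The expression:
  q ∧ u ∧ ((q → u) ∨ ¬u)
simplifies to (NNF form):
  q ∧ u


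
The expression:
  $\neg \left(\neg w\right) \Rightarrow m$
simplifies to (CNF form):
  $m \vee \neg w$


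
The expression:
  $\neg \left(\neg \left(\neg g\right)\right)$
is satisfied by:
  {g: False}


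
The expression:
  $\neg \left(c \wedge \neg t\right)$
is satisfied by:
  {t: True, c: False}
  {c: False, t: False}
  {c: True, t: True}


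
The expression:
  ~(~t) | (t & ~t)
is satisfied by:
  {t: True}


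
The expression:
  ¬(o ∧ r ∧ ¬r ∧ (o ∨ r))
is always true.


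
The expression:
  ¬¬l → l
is always true.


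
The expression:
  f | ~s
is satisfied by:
  {f: True, s: False}
  {s: False, f: False}
  {s: True, f: True}


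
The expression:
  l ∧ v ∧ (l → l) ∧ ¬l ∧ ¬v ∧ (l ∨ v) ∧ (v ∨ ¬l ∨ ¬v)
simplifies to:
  False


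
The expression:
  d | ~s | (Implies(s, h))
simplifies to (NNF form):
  d | h | ~s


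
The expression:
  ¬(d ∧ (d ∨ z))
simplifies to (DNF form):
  ¬d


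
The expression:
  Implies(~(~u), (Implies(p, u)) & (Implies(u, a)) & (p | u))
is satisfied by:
  {a: True, u: False}
  {u: False, a: False}
  {u: True, a: True}


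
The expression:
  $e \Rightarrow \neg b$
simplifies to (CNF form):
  $\neg b \vee \neg e$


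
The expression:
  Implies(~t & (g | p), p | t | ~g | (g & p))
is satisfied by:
  {t: True, p: True, g: False}
  {t: True, g: False, p: False}
  {p: True, g: False, t: False}
  {p: False, g: False, t: False}
  {t: True, p: True, g: True}
  {t: True, g: True, p: False}
  {p: True, g: True, t: False}


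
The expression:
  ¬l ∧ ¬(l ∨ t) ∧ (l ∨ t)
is never true.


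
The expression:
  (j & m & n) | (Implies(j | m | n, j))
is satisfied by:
  {j: True, n: False, m: False}
  {m: True, j: True, n: False}
  {j: True, n: True, m: False}
  {m: True, j: True, n: True}
  {m: False, n: False, j: False}


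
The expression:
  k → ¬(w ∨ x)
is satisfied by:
  {x: False, k: False, w: False}
  {w: True, x: False, k: False}
  {x: True, w: False, k: False}
  {w: True, x: True, k: False}
  {k: True, w: False, x: False}


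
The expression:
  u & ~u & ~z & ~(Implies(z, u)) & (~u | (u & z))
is never true.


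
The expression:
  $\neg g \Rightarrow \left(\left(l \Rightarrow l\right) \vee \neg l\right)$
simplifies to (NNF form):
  $\text{True}$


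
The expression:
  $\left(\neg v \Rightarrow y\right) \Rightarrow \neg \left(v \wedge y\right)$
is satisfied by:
  {v: False, y: False}
  {y: True, v: False}
  {v: True, y: False}


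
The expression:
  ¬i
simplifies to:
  ¬i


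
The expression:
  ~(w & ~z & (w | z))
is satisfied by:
  {z: True, w: False}
  {w: False, z: False}
  {w: True, z: True}


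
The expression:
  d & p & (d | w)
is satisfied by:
  {p: True, d: True}


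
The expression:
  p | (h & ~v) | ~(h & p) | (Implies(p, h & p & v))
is always true.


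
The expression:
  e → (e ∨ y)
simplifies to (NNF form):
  True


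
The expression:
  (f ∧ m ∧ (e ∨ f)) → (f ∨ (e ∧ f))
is always true.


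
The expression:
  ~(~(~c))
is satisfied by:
  {c: False}


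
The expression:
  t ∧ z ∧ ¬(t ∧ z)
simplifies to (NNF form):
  False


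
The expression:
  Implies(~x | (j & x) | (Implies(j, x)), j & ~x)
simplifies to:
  j & ~x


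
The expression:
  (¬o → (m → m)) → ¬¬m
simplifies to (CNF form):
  m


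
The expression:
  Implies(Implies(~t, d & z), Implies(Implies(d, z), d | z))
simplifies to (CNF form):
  d | z | ~t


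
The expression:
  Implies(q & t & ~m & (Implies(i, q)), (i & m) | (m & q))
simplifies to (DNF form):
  m | ~q | ~t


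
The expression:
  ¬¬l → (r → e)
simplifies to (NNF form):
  e ∨ ¬l ∨ ¬r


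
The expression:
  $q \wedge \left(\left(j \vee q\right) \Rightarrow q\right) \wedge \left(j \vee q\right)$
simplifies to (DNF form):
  $q$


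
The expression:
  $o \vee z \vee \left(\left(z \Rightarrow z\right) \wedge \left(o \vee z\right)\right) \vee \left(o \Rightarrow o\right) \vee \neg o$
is always true.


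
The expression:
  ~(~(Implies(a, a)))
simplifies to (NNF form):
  True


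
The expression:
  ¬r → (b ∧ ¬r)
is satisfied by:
  {r: True, b: True}
  {r: True, b: False}
  {b: True, r: False}


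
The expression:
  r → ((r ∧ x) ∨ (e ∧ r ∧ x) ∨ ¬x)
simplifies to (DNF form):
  True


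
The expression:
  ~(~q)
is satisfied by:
  {q: True}


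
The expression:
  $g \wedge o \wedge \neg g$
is never true.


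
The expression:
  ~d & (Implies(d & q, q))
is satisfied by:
  {d: False}


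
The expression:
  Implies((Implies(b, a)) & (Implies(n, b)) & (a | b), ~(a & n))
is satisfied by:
  {n: False, b: False, a: False}
  {a: True, n: False, b: False}
  {b: True, n: False, a: False}
  {a: True, b: True, n: False}
  {n: True, a: False, b: False}
  {a: True, n: True, b: False}
  {b: True, n: True, a: False}


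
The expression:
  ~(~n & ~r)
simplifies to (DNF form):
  n | r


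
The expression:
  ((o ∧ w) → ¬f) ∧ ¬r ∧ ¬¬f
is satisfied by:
  {f: True, r: False, w: False, o: False}
  {o: True, f: True, r: False, w: False}
  {w: True, f: True, r: False, o: False}


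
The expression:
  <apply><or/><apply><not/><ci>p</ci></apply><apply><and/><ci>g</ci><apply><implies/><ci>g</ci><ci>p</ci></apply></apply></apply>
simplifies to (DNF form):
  <apply><or/><ci>g</ci><apply><not/><ci>p</ci></apply></apply>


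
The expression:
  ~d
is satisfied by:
  {d: False}


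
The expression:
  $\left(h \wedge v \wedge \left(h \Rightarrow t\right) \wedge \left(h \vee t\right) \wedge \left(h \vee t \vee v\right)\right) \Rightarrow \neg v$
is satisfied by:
  {h: False, v: False, t: False}
  {t: True, h: False, v: False}
  {v: True, h: False, t: False}
  {t: True, v: True, h: False}
  {h: True, t: False, v: False}
  {t: True, h: True, v: False}
  {v: True, h: True, t: False}


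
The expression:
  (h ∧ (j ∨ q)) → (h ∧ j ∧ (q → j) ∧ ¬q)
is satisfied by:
  {h: False, q: False}
  {q: True, h: False}
  {h: True, q: False}


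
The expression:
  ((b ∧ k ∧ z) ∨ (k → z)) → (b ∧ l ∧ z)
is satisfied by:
  {l: True, k: True, b: True, z: False}
  {l: True, k: True, b: False, z: False}
  {k: True, b: True, l: False, z: False}
  {k: True, l: False, b: False, z: False}
  {z: True, l: True, k: True, b: True}
  {z: True, l: True, b: True, k: False}


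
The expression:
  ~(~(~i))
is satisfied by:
  {i: False}


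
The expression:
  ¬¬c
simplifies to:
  c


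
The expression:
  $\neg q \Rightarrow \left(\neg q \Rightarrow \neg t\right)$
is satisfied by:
  {q: True, t: False}
  {t: False, q: False}
  {t: True, q: True}


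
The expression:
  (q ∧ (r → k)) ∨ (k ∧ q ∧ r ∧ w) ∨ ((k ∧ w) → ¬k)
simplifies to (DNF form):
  q ∨ ¬k ∨ ¬w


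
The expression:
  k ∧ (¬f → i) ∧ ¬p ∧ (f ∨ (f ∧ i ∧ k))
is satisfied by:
  {f: True, k: True, p: False}


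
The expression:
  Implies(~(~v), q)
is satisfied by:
  {q: True, v: False}
  {v: False, q: False}
  {v: True, q: True}


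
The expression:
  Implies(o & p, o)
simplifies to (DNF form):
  True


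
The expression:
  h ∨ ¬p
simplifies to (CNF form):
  h ∨ ¬p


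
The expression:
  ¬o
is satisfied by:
  {o: False}


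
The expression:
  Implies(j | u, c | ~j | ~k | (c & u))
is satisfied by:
  {c: True, k: False, j: False}
  {k: False, j: False, c: False}
  {j: True, c: True, k: False}
  {j: True, k: False, c: False}
  {c: True, k: True, j: False}
  {k: True, c: False, j: False}
  {j: True, k: True, c: True}


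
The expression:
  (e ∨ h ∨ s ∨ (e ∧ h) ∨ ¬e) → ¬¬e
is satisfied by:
  {e: True}


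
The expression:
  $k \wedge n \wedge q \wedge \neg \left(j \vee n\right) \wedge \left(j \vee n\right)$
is never true.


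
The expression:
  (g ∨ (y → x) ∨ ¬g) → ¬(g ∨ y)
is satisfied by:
  {g: False, y: False}


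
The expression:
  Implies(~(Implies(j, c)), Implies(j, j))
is always true.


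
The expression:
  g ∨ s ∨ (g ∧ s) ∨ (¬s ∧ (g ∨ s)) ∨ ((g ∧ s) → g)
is always true.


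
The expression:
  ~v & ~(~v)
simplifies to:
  False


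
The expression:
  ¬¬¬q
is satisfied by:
  {q: False}


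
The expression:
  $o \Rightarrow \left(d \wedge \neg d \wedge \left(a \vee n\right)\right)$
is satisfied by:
  {o: False}


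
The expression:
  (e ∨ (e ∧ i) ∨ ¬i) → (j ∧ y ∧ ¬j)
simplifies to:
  i ∧ ¬e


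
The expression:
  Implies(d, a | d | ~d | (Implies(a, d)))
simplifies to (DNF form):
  True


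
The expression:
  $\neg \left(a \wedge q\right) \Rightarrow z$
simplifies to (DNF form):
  $z \vee \left(a \wedge q\right)$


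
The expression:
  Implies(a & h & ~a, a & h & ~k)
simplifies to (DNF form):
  True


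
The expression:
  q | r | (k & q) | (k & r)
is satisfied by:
  {r: True, q: True}
  {r: True, q: False}
  {q: True, r: False}


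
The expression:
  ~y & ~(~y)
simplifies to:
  False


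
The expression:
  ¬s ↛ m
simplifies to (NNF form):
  ¬m ∧ ¬s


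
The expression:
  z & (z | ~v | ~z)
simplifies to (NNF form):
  z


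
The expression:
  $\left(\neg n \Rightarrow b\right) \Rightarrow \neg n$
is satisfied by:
  {n: False}


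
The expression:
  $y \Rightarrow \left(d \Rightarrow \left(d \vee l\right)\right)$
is always true.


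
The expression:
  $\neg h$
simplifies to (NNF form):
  $\neg h$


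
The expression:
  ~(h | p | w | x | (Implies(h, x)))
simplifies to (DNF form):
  False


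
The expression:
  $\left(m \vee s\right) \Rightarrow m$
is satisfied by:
  {m: True, s: False}
  {s: False, m: False}
  {s: True, m: True}


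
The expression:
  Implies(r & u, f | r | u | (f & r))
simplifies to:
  True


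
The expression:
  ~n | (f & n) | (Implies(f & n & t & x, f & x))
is always true.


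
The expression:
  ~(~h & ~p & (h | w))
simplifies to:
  h | p | ~w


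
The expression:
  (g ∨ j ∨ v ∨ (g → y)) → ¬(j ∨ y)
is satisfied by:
  {y: False, j: False}


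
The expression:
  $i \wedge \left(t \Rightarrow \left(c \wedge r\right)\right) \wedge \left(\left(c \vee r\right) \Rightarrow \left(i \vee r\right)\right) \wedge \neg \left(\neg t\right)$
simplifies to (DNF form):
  $c \wedge i \wedge r \wedge t$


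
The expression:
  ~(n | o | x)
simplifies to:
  ~n & ~o & ~x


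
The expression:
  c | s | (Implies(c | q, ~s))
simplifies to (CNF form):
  True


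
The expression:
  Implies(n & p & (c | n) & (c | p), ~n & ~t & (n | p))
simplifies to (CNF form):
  ~n | ~p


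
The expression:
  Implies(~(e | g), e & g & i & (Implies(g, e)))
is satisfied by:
  {e: True, g: True}
  {e: True, g: False}
  {g: True, e: False}


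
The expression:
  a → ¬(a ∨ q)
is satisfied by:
  {a: False}


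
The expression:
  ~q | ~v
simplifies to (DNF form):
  ~q | ~v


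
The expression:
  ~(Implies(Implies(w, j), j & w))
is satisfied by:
  {w: False}


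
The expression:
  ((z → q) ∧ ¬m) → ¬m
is always true.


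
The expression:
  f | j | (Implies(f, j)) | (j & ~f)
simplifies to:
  True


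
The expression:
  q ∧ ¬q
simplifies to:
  False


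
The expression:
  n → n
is always true.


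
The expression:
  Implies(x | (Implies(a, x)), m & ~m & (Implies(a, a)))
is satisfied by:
  {a: True, x: False}


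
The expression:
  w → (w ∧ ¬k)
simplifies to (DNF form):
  ¬k ∨ ¬w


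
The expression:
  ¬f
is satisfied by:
  {f: False}


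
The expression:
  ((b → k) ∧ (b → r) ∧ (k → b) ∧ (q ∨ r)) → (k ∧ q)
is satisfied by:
  {k: True, r: False, q: False, b: False}
  {b: True, k: True, r: False, q: False}
  {q: True, k: True, r: False, b: False}
  {b: True, q: True, k: True, r: False}
  {k: True, r: True, b: False, q: False}
  {q: True, k: True, r: True, b: False}
  {b: True, q: True, k: True, r: True}
  {q: False, r: False, k: False, b: False}
  {b: True, q: False, r: False, k: False}
  {b: True, q: True, r: False, k: False}
  {b: True, r: True, q: False, k: False}
  {q: True, b: True, r: True, k: False}


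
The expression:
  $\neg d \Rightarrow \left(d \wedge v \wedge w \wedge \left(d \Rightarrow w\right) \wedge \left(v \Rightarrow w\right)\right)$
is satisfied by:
  {d: True}


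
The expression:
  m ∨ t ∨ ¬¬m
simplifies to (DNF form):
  m ∨ t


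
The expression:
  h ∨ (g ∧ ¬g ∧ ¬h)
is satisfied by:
  {h: True}


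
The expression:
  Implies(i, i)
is always true.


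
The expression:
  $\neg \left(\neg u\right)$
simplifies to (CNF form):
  $u$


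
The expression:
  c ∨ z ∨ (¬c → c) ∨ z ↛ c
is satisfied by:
  {z: True, c: True}
  {z: True, c: False}
  {c: True, z: False}


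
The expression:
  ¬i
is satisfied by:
  {i: False}


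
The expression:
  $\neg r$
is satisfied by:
  {r: False}


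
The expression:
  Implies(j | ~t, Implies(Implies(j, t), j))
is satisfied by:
  {t: True, j: True}
  {t: True, j: False}
  {j: True, t: False}


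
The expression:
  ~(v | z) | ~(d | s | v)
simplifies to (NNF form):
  ~v & (~d | ~z) & (~s | ~z)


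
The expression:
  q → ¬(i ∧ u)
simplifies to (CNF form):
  ¬i ∨ ¬q ∨ ¬u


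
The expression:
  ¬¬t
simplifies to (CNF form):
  t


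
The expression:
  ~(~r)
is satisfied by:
  {r: True}


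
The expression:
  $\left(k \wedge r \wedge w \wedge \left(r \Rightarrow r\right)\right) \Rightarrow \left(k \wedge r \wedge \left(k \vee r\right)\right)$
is always true.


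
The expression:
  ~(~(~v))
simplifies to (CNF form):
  ~v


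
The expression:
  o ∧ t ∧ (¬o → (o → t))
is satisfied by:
  {t: True, o: True}


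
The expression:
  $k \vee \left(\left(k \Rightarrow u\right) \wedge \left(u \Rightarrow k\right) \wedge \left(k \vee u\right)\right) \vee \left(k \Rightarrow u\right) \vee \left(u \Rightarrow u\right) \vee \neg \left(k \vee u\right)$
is always true.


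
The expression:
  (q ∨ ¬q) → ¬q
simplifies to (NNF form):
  ¬q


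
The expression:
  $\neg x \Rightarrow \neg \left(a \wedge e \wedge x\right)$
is always true.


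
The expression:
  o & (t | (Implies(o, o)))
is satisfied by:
  {o: True}


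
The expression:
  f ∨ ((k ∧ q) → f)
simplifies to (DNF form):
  f ∨ ¬k ∨ ¬q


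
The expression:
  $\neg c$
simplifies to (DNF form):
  $\neg c$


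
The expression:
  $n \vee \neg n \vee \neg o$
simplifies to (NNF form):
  $\text{True}$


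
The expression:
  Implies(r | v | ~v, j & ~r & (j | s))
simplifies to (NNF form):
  j & ~r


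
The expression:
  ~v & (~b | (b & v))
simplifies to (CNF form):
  ~b & ~v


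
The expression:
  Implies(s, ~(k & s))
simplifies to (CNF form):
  ~k | ~s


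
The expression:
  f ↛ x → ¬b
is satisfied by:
  {x: True, b: False, f: False}
  {b: False, f: False, x: False}
  {f: True, x: True, b: False}
  {f: True, b: False, x: False}
  {x: True, b: True, f: False}
  {b: True, x: False, f: False}
  {f: True, b: True, x: True}


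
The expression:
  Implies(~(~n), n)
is always true.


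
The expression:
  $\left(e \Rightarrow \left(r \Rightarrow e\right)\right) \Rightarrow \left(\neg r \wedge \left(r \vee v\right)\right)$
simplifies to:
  $v \wedge \neg r$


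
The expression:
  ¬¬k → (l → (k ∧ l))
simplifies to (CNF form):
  True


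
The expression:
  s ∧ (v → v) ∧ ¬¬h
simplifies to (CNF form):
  h ∧ s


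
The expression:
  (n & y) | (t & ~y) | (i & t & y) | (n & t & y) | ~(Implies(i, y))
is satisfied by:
  {t: True, i: True, n: True, y: False}
  {t: True, i: True, n: False, y: False}
  {t: True, n: True, i: False, y: False}
  {t: True, n: False, i: False, y: False}
  {i: True, n: True, t: False, y: False}
  {i: True, n: False, t: False, y: False}
  {y: True, t: True, i: True, n: True}
  {y: True, t: True, i: True, n: False}
  {y: True, t: True, n: True, i: False}
  {y: True, i: True, n: True, t: False}
  {y: True, n: True, i: False, t: False}


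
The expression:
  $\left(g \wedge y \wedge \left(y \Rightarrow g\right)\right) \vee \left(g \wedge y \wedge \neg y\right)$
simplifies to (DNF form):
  $g \wedge y$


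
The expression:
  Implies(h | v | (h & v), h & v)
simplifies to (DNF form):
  (h & v) | (~h & ~v)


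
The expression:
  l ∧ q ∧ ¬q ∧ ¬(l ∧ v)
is never true.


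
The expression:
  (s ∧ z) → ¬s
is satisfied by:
  {s: False, z: False}
  {z: True, s: False}
  {s: True, z: False}


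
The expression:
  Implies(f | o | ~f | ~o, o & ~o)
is never true.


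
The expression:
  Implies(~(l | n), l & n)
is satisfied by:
  {n: True, l: True}
  {n: True, l: False}
  {l: True, n: False}


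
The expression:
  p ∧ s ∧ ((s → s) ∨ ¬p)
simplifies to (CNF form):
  p ∧ s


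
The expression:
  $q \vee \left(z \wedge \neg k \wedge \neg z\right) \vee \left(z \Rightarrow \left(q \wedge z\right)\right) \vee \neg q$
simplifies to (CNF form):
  $\text{True}$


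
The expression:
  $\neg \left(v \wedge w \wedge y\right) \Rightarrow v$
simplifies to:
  $v$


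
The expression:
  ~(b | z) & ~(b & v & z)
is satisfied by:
  {z: False, b: False}


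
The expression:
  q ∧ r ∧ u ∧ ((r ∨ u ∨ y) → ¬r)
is never true.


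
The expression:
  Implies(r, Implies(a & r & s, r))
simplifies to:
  True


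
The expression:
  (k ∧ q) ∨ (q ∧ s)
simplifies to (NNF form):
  q ∧ (k ∨ s)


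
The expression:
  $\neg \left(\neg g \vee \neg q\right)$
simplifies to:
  $g \wedge q$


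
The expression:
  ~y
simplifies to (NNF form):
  ~y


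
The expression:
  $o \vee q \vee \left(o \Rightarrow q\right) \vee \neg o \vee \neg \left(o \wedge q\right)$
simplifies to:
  $\text{True}$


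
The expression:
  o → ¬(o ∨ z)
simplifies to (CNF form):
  ¬o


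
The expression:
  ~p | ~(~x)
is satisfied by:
  {x: True, p: False}
  {p: False, x: False}
  {p: True, x: True}


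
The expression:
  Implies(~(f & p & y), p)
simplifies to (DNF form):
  p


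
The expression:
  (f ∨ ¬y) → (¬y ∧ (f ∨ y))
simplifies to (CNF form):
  (f ∨ y) ∧ (f ∨ ¬f) ∧ (y ∨ ¬y) ∧ (¬f ∨ ¬y)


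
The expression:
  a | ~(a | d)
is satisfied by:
  {a: True, d: False}
  {d: False, a: False}
  {d: True, a: True}


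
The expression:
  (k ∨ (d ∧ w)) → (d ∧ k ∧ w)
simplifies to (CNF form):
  (d ∨ ¬k) ∧ (k ∨ ¬k) ∧ (w ∨ ¬k) ∧ (d ∨ ¬d ∨ ¬k) ∧ (d ∨ ¬d ∨ ¬w) ∧ (d ∨ ¬k ∨ ¬w) ∧ (k ∨ ¬d ∨ ¬k) ∧ (k ∨ ¬d ∨ ¬w) ∧ (k ∨ ¬k ∨ ¬w) ∧ (w ∨ ¬d ∨ ¬k) ∧ (w ∨ ¬d ∨ ¬w) ∧ (w ∨ ¬k ∨ ¬w)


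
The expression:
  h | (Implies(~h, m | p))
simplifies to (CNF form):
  h | m | p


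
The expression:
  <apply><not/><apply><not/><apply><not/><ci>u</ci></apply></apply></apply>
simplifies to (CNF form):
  <apply><not/><ci>u</ci></apply>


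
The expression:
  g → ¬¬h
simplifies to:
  h ∨ ¬g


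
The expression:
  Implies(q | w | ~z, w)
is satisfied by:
  {z: True, w: True, q: False}
  {w: True, q: False, z: False}
  {z: True, w: True, q: True}
  {w: True, q: True, z: False}
  {z: True, q: False, w: False}


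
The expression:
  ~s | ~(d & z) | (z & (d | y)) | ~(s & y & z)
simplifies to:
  True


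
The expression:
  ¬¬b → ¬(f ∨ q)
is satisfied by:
  {q: False, b: False, f: False}
  {f: True, q: False, b: False}
  {q: True, f: False, b: False}
  {f: True, q: True, b: False}
  {b: True, f: False, q: False}


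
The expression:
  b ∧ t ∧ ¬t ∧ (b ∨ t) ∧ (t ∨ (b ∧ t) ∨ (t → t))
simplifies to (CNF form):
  False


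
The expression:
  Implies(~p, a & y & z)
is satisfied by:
  {y: True, p: True, a: True, z: True}
  {y: True, p: True, a: True, z: False}
  {y: True, p: True, z: True, a: False}
  {y: True, p: True, z: False, a: False}
  {p: True, a: True, z: True, y: False}
  {p: True, a: True, z: False, y: False}
  {p: True, a: False, z: True, y: False}
  {p: True, a: False, z: False, y: False}
  {y: True, a: True, z: True, p: False}


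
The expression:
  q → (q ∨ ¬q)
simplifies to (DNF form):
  True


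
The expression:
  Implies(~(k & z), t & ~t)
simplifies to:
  k & z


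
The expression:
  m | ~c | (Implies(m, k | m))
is always true.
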